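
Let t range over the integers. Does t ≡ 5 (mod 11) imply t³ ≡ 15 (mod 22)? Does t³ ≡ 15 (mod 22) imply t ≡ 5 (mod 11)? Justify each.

[⇐] The residues r modulo 22 with r³ ≡ 15 (mod 22) are exactly {5}, and each is ≡ 5 (mod 11).

[⇒] This fails: take t = 16. Then 16 ≡ 5 (mod 11), but 16³ = 4096 ≡ 4 (mod 22), not 15.

Not equivalent: only (⇐) holds.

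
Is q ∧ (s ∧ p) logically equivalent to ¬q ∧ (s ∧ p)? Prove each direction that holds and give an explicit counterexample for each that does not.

Neither implication holds.

(→) This fails. Under p = T, s = T, q = T, the left side is true but the right side is false.

(←) This fails. Under p = T, s = T, q = F, the left side is false but the right side is true.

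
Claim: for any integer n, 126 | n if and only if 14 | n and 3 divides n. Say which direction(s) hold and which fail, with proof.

(→) If 126 ∣ n, write n = 126q. Since 126 = 9·14, n = 14·(9q), so 14 ∣ n; and since 126 = 42·3, n = 3·(42q), so 3 ∣ n.

(←) This fails: take n = 42. Both 14 ∣ 42 and 3 ∣ 42, yet 42 is not a multiple of 126 (since 42 = 0·126 + 42), so 126 ∤ 42.

Only the forward implication holds.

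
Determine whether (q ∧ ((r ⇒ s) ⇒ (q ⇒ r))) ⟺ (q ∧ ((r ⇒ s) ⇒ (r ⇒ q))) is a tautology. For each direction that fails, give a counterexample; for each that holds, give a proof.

Not equivalent: only (⇒) holds.

(⇐) This fails. Under q = T, s = F, r = F, the left side is false but the right side is true.

(⇒) Assume the antecedent. If q is true, q ∧ ((r ⇒ s) ⇒ (r ⇒ q)) reduces to true regardless of the other variables. If q is false, the antecedent cannot hold. Either way q ∧ ((r ⇒ s) ⇒ (r ⇒ q)) holds.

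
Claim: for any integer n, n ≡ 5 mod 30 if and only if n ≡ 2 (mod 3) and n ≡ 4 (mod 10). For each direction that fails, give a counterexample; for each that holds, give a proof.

Neither implication holds.

(→) This fails: n = 5 gives 5 ≡ 5 (mod 30) but 5 ≡ 5 (mod 10), so the conjunction on the right does not hold.

(←) This fails: n = 14 satisfies both congruences on the right (14 ≡ 2 mod 3 and 14 ≡ 4 mod 10) yet 14 ≡ 14 (mod 30), not 5.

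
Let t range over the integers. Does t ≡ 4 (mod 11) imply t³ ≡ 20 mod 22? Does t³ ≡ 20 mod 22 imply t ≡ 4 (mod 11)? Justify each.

The forward direction fails; the converse holds.

(⇒) This fails: take t = 15. Then 15 ≡ 4 (mod 11), but 15³ = 3375 ≡ 9 (mod 22), not 20.

(⇐) Conversely, the residues r modulo 22 with r³ ≡ 20 (mod 22) are exactly {4}, and each is ≡ 4 (mod 11).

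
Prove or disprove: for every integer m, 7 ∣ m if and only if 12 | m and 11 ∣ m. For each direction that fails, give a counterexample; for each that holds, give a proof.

(⇒) This fails: take m = 7. Certainly 7 ∣ 7, but 12 ∤ 7.

(⇐) This fails: take m = 132. Both 12 ∣ 132 and 11 ∣ 132, yet 132 is not a multiple of 7 (since 132 = 18·7 + 6), so 7 ∤ 132.

Neither implication holds.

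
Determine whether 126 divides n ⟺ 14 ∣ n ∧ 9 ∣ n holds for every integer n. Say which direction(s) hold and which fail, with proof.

Equivalent; both directions hold.

(→) If 126 ∣ n, write n = 126q. Since 126 = 9·14, n = 14·(9q), so 14 ∣ n; and since 126 = 14·9, n = 9·(14q), so 9 ∣ n.

(←) Suppose 14 ∣ n and 9 ∣ n. Any common multiple of 14 and 9 is a multiple of their lcm; here gcd(14, 9) = 1, so lcm(14, 9) = 14·9 = 126, so 126 ∣ n.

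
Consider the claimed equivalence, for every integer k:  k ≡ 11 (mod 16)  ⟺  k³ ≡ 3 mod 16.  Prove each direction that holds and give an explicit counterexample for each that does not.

Both implications hold.

(→) Suppose k ≡ 11 (mod 16). Write k = 16j + 11. Then (16j + 11)³ = 4096j³ + 8448j² + 5808j + 1331 = 16(256j³ + 528j² + 363j + 83) + 3, so k³ ≡ 3 (mod 16).

(←) Conversely, suppose k³ ≡ 3 (mod 16). The only residue r in {0, …, 15} with r³ ≡ 3 (mod 16) is r = 11, so k ≡ 11 (mod 16).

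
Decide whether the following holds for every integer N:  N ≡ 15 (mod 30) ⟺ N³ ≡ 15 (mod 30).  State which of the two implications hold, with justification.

Both directions hold; the statement is true.

(⟹) Suppose N ≡ 15 (mod 30). Write N = 30j + 15. Then (30j + 15)³ = 27000j³ + 40500j² + 20250j + 3375 = 30(900j³ + 1350j² + 675j + 112) + 15, so N³ ≡ 15 (mod 30).

(⟸) Conversely, suppose N³ ≡ 15 (mod 30). The only residue r in {0, …, 29} with r³ ≡ 15 (mod 30) is r = 15, so N ≡ 15 (mod 30).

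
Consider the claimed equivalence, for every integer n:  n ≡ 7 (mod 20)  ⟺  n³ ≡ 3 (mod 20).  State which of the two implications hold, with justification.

Both directions hold; the statement is true.

(⟹) Suppose n ≡ 7 (mod 20). Write n = 20j + 7. Then (20j + 7)³ = 8000j³ + 8400j² + 2940j + 343 = 20(400j³ + 420j² + 147j + 17) + 3, so n³ ≡ 3 (mod 20).

(⟸) Conversely, suppose n³ ≡ 3 (mod 20). The only residue r in {0, …, 19} with r³ ≡ 3 (mod 20) is r = 7, so n ≡ 7 (mod 20).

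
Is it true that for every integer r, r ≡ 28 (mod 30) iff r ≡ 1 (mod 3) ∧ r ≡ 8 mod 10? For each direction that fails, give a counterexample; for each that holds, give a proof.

Both directions hold.

(←) If r ≡ 1 (mod 3) and r ≡ 8 (mod 10), then by the Chinese remainder theorem r ≡ 28 (mod 30). This is exactly r ≡ 28 (mod 30).

(→) Suppose r ≡ 28 (mod 30); write r = 30j + 28. Since 3 ∣ 30, reducing mod 3 gives r ≡ 28 ≡ 1 (mod 3); since 10 ∣ 30, reducing mod 10 gives r ≡ 28 ≡ 8 (mod 10).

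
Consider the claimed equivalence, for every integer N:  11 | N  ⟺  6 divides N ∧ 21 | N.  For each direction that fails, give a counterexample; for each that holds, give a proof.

(⇒) fails and (⇐) fails.

(⇒) This fails: take N = 11. Certainly 11 ∣ 11, but 6 ∤ 11.

(⇐) This fails: take N = 42. Both 6 ∣ 42 and 21 ∣ 42, yet 42 is not a multiple of 11 (since 42 = 3·11 + 9), so 11 ∤ 42.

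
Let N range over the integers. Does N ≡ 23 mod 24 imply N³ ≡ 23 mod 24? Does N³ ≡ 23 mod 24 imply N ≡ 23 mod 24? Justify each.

(→) Suppose N ≡ 23 mod 24. Write N = 24j + 23. Then (24j + 23)³ = 13824j³ + 39744j² + 38088j + 12167 = 24(576j³ + 1656j² + 1587j + 506) + 23, so N³ ≡ 23 (mod 24).

(←) Conversely, suppose N³ ≡ 23 (mod 24). The only residue r in {0, …, 23} with r³ ≡ 23 (mod 24) is r = 23, so N ≡ 23 (mod 24).

The biconditional holds.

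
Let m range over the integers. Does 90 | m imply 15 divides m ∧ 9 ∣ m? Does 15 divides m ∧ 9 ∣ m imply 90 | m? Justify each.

(⟹) If 90 ∣ m, write m = 90q. Since 90 = 6·15, m = 15·(6q), so 15 ∣ m; and since 90 = 10·9, m = 9·(10q), so 9 ∣ m.

(⟸) This fails: take m = 45. Both 15 ∣ 45 and 9 ∣ 45, yet 45 is not a multiple of 90 (since 45 = 0·90 + 45), so 90 ∤ 45.

Only the forward implication holds.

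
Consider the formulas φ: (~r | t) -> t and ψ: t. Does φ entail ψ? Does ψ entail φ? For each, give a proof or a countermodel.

Only the converse holds.

(→) This fails. Under t = F, r = T, the left side is true but the right side is false.

(←) Assume the antecedent. If t is true, (~r | t) -> t reduces to true regardless of the other variables. If t is false, the antecedent cannot hold. Either way (~r | t) -> t holds.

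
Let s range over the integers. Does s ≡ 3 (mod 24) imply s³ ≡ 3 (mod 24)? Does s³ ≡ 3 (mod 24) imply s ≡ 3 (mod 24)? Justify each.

Both directions hold.

(←) Suppose s³ ≡ 3 (mod 24). The only residue r in {0, …, 23} with r³ ≡ 3 (mod 24) is r = 3, so s ≡ 3 (mod 24).

(→) Suppose s ≡ 3 (mod 24). Write s = 24j + 3. Then (24j + 3)³ = 13824j³ + 5184j² + 648j + 27 = 24(576j³ + 216j² + 27j + 1) + 3, so s³ ≡ 3 (mod 24).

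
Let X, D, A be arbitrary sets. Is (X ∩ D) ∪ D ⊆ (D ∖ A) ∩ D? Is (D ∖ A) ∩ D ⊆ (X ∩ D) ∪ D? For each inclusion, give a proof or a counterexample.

Only the reverse inclusion holds.

(⟹) This inclusion fails. Take X = ∅, D = {1}, A = {1}; then 1 ∈ (X ∩ D) ∪ D but 1 ∉ (D ∖ A) ∩ D.

(⟸) Let x ∈ (D ∖ A) ∩ D. Then either x ∈ D and x ∉ X, A; or x ∈ X ∩ D and x ∉ A. In each case x ∈ (X ∩ D) ∪ D, so (D ∖ A) ∩ D ⊆ (X ∩ D) ∪ D.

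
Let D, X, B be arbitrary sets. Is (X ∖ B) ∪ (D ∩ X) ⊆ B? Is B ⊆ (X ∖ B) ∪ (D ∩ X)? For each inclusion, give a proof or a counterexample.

Forward inclusion. This inclusion fails. Take D = ∅, X = {1}, B = ∅; then 1 ∈ (X ∖ B) ∪ (D ∩ X) but 1 ∉ B.

Reverse inclusion. This inclusion fails. Take D = ∅, X = ∅, B = {1}; then 1 ∈ B but 1 ∉ (X ∖ B) ∪ (D ∩ X).

Both inclusions fail.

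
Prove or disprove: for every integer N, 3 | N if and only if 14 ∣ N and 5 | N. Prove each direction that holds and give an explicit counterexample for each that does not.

(⟹) This fails: take N = 3. Certainly 3 ∣ 3, but 14 ∤ 3.

(⟸) This fails: take N = 70. Both 14 ∣ 70 and 5 ∣ 70, yet 70 is not a multiple of 3 (since 70 = 23·3 + 1), so 3 ∤ 70.

(⇒) fails and (⇐) fails.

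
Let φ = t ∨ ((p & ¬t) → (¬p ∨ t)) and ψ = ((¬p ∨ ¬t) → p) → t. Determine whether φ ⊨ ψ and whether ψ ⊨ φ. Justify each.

Both directions hold; the statement is true.

(⟹) Assume the antecedent. If p is true, the antecedent forces (p = T, t = T), and ((¬p ∨ ¬t) → p) → t holds there. If p is false, ((¬p ∨ ¬t) → p) → t reduces to true regardless of the other variables. Either way ((¬p ∨ ¬t) → p) → t holds.

(⟸) Assume the antecedent. If p is true, the antecedent forces (p = T, t = T), and t ∨ ((p & ¬t) → (¬p ∨ t)) holds there. If p is false, t ∨ ((p & ¬t) → (¬p ∨ t)) reduces to true regardless of the other variables. Either way t ∨ ((p & ¬t) → (¬p ∨ t)) holds.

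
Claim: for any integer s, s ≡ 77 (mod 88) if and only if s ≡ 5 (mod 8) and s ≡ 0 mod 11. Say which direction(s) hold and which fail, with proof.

[⇒] Suppose s ≡ 77 (mod 88); write s = 88j + 77. Since 8 ∣ 88, reducing mod 8 gives s ≡ 77 ≡ 5 (mod 8); since 11 ∣ 88, reducing mod 11 gives s ≡ 77 ≡ 0 (mod 11).

[⇐] Conversely, if s ≡ 5 (mod 8) and s ≡ 0 (mod 11), then by the Chinese remainder theorem s ≡ 77 (mod 88). This is exactly s ≡ 77 (mod 88).

Both directions hold.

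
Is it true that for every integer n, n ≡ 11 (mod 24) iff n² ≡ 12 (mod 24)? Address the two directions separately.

[⇒] This fails: take n = 11. Then 11 ≡ 11 (mod 24), but 11² = 121 ≡ 1 (mod 24), not 12.

[⇐] This fails: take n = 6. Then 6² = 36 ≡ 12 (mod 24), yet 6 ≡ 6 (mod 24), not 11.

(⇒) fails and (⇐) fails.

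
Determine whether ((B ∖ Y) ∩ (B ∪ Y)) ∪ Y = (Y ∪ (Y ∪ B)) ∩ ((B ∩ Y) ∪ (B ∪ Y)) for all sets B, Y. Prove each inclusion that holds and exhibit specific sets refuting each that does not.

Both inclusions hold; the sets are equal.

Reverse inclusion. Let x ∈ (Y ∪ (Y ∪ B)) ∩ ((B ∩ Y) ∪ (B ∪ Y)). Then either x ∈ B and x ∉ Y; or x ∈ Y and x ∉ B; or x ∈ B ∩ Y. In each case x ∈ ((B ∖ Y) ∩ (B ∪ Y)) ∪ Y, so (Y ∪ (Y ∪ B)) ∩ ((B ∩ Y) ∪ (B ∪ Y)) ⊆ ((B ∖ Y) ∩ (B ∪ Y)) ∪ Y.

Forward inclusion. Let x ∈ ((B ∖ Y) ∩ (B ∪ Y)) ∪ Y. Then either x ∈ B and x ∉ Y; or x ∈ Y and x ∉ B; or x ∈ B ∩ Y. In each case x ∈ (Y ∪ (Y ∪ B)) ∩ ((B ∩ Y) ∪ (B ∪ Y)), so ((B ∖ Y) ∩ (B ∪ Y)) ∪ Y ⊆ (Y ∪ (Y ∪ B)) ∩ ((B ∩ Y) ∪ (B ∪ Y)).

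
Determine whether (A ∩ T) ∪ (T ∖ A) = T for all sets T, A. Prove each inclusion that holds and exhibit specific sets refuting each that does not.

Both inclusions hold; the sets are equal.

(⊆) Let x ∈ (A ∩ T) ∪ (T ∖ A). Then either x ∈ T and x ∉ A; or x ∈ T ∩ A. In each case x ∈ T, so (A ∩ T) ∪ (T ∖ A) ⊆ T.

(⊇) Let x ∈ T. Then either x ∈ T and x ∉ A; or x ∈ T ∩ A. In each case x ∈ (A ∩ T) ∪ (T ∖ A), so T ⊆ (A ∩ T) ∪ (T ∖ A).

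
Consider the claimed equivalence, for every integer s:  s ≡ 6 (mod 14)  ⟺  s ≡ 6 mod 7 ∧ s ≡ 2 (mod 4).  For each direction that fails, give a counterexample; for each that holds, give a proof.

The forward direction fails; the converse holds.

[⇐] If s ≡ 6 (mod 7) and s ≡ 2 (mod 4), then by the Chinese remainder theorem s ≡ 6 (mod 28). Since 6 ≡ 6 (mod 14) and 14 ∣ 28, we get s ≡ 6 (mod 14).

[⇒] This fails: s = 20 gives 20 ≡ 6 (mod 14) but 20 ≡ 0 (mod 4), so the conjunction on the right does not hold.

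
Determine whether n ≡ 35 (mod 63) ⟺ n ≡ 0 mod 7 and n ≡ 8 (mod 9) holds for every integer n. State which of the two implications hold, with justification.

[⇒] Suppose n ≡ 35 (mod 63); write n = 63j + 35. Since 7 ∣ 63, reducing mod 7 gives n ≡ 35 ≡ 0 (mod 7); since 9 ∣ 63, reducing mod 9 gives n ≡ 35 ≡ 8 (mod 9).

[⇐] Conversely, if n ≡ 0 (mod 7) and n ≡ 8 (mod 9), then by the Chinese remainder theorem n ≡ 35 (mod 63). This is exactly n ≡ 35 (mod 63).

Both directions hold; the statement is true.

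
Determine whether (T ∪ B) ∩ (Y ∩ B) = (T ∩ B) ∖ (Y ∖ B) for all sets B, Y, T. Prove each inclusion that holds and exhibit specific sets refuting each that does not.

Forward inclusion. This inclusion fails. Take B = {1}, Y = {1}, T = ∅; then 1 ∈ (T ∪ B) ∩ (Y ∩ B) but 1 ∉ (T ∩ B) ∖ (Y ∖ B).

Reverse inclusion. This inclusion fails. Take B = {1}, Y = ∅, T = {1}; then 1 ∈ (T ∩ B) ∖ (Y ∖ B) but 1 ∉ (T ∪ B) ∩ (Y ∩ B).

Neither inclusion holds.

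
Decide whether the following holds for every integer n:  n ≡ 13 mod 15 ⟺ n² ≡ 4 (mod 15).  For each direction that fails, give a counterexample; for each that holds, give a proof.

Only the forward direction holds.

(⇒) Suppose n ≡ 13 mod 15. Write n = 15j + 13. Then (15j + 13)² = 225j² + 390j + 169 = 15(15j² + 26j + 11) + 4, so n² ≡ 4 (mod 15).

(⇐) This fails: take n = 2. Then 2² = 4 ≡ 4 (mod 15), yet 2 ≡ 2 (mod 15), not 13.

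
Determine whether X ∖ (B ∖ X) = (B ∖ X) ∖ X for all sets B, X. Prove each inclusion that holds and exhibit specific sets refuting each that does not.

(⟹) This inclusion fails. Take B = ∅, X = {1}; then 1 ∈ X ∖ (B ∖ X) but 1 ∉ (B ∖ X) ∖ X.

(⟸) This inclusion fails. Take B = {1}, X = ∅; then 1 ∈ (B ∖ X) ∖ X but 1 ∉ X ∖ (B ∖ X).

(⊆) fails and (⊇) fails.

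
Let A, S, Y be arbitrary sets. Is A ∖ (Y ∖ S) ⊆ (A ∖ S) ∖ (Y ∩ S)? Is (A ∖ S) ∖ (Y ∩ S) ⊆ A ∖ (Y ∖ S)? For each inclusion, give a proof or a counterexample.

(⊆) fails and (⊇) fails.

(⊆) This inclusion fails. Take A = {1}, S = {1}, Y = ∅; then 1 ∈ A ∖ (Y ∖ S) but 1 ∉ (A ∖ S) ∖ (Y ∩ S).

(⊇) This inclusion fails. Take A = {1}, S = ∅, Y = {1}; then 1 ∈ (A ∖ S) ∖ (Y ∩ S) but 1 ∉ A ∖ (Y ∖ S).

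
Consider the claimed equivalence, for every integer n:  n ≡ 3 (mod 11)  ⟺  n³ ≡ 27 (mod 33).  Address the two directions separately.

(⇐) The residues r modulo 33 with r³ ≡ 27 (mod 33) are exactly {3}, and each is ≡ 3 (mod 11).

(⇒) This fails: take n = 14. Then 14 ≡ 3 (mod 11), but 14³ = 2744 ≡ 5 (mod 33), not 27.

(⇒) fails; (⇐) holds.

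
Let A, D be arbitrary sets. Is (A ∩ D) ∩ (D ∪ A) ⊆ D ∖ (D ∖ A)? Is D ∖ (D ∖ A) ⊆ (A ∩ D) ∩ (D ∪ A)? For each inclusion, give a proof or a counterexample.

Both inclusions hold; the sets are equal.

(⊇) Let x ∈ D ∖ (D ∖ A). Then x ∈ A ∩ D, from which x ∈ (A ∩ D) ∩ (D ∪ A).

(⊆) Let x ∈ (A ∩ D) ∩ (D ∪ A). Then x ∈ A ∩ D, from which x ∈ D ∖ (D ∖ A).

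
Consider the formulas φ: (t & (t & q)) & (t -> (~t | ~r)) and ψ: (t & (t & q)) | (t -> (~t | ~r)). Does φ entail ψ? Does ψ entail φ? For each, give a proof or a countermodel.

(⇒) Assume the antecedent. If t is true, the antecedent forces (t = T, q = T, r = F), and the consequent holds there. If t is false, the antecedent cannot hold. Either way the consequent holds.

(⇐) This fails. Under t = F, q = F, r = F, the left side is false but the right side is true.

The forward direction holds; the converse fails.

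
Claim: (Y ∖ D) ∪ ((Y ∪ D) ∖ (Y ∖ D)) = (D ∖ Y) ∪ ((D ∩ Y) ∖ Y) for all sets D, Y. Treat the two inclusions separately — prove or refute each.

(⊆) fails; (⊇) holds.

(⟸) Let x ∈ (D ∖ Y) ∪ ((D ∩ Y) ∖ Y). Then x ∈ D and x ∉ Y, from which x ∈ (Y ∖ D) ∪ ((Y ∪ D) ∖ (Y ∖ D)).

(⟹) This inclusion fails. Take D = ∅, Y = {1}; then 1 ∈ (Y ∖ D) ∪ ((Y ∪ D) ∖ (Y ∖ D)) but 1 ∉ (D ∖ Y) ∪ ((D ∩ Y) ∖ Y).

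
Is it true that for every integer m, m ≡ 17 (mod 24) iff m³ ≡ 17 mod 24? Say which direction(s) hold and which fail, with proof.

(⇒) Suppose m ≡ 17 (mod 24). Write m = 24j + 17. Then (24j + 17)³ = 13824j³ + 29376j² + 20808j + 4913 = 24(576j³ + 1224j² + 867j + 204) + 17, so m³ ≡ 17 (mod 24).

(⇐) Conversely, suppose m³ ≡ 17 (mod 24). The only residue r in {0, …, 23} with r³ ≡ 17 (mod 24) is r = 17, so m ≡ 17 (mod 24).

Both directions hold.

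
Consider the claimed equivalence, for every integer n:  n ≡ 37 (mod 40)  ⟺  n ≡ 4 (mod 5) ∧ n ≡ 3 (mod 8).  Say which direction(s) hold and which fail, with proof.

Both directions fail.

(⟹) This fails: n = 37 gives 37 ≡ 37 (mod 40) but 37 ≡ 2 (mod 5), so the conjunction on the right does not hold.

(⟸) This fails: n = 19 satisfies both congruences on the right (19 ≡ 4 mod 5 and 19 ≡ 3 mod 8) yet 19 ≡ 19 (mod 40), not 37.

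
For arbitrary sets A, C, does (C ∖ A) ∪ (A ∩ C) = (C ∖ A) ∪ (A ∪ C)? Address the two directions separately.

Only the forward inclusion holds.

(⊆) Let x ∈ (C ∖ A) ∪ (A ∩ C). Then either x ∈ C and x ∉ A; or x ∈ A ∩ C. In each case x ∈ (C ∖ A) ∪ (A ∪ C), so (C ∖ A) ∪ (A ∩ C) ⊆ (C ∖ A) ∪ (A ∪ C).

(⊇) This inclusion fails. Take A = {1}, C = ∅; then 1 ∈ (C ∖ A) ∪ (A ∪ C) but 1 ∉ (C ∖ A) ∪ (A ∩ C).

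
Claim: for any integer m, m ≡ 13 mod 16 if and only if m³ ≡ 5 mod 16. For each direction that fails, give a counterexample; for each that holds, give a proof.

Both directions hold; the statement is true.

(←) Suppose m³ ≡ 5 (mod 16). The only residue r in {0, …, 15} with r³ ≡ 5 (mod 16) is r = 13, so m ≡ 13 (mod 16).

(→) Suppose m ≡ 13 mod 16. Write m = 16j + 13. Then (16j + 13)³ = 4096j³ + 9984j² + 8112j + 2197 = 16(256j³ + 624j² + 507j + 137) + 5, so m³ ≡ 5 (mod 16).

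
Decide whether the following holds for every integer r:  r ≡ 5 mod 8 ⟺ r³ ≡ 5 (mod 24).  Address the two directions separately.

[⇒] This fails: take r = 13. Then 13 ≡ 5 (mod 8), but 13³ = 2197 ≡ 13 (mod 24), not 5.

[⇐] Conversely, the residues r modulo 24 with r³ ≡ 5 (mod 24) are exactly {5}, and each is ≡ 5 (mod 8).

Only the reverse direction holds.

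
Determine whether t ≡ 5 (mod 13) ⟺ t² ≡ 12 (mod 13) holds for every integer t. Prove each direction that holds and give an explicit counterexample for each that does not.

Only the forward direction holds.

[⇐] This fails: take t = 8. Then 8² = 64 ≡ 12 (mod 13), yet 8 ≡ 8 (mod 13), not 5.

[⇒] Suppose t ≡ 5 (mod 13). Write t = 13j + 5. Then (13j + 5)² = 169j² + 130j + 25 = 13(13j² + 10j + 1) + 12, so t² ≡ 12 (mod 13).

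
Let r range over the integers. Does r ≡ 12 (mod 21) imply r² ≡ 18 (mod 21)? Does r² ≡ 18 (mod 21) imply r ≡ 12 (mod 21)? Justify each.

[⇒] Suppose r ≡ 12 (mod 21). Write r = 21j + 12. Then (21j + 12)² = 441j² + 504j + 144 = 21(21j² + 24j + 6) + 18, so r² ≡ 18 (mod 21).

[⇐] This fails: take r = 9. Then 9² = 81 ≡ 18 (mod 21), yet 9 ≡ 9 (mod 21), not 12.

Not equivalent: only (⇒) holds.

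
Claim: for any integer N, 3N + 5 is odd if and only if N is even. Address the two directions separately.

(⟹) Suppose 3N + 5 is odd. Since 3 is odd, 3N and N have the same parity, so 3N + 5 ≡ N + 5 (mod 2). As 5 is odd, 3N + 5 is odd exactly when N is even. Thus N is even.

(⟸) Conversely, suppose N is even; write N = 2j. Then 3N + 5 = 3·(2j) + 5 = 2·3j + 5, which is odd.

Both directions hold; the statement is true.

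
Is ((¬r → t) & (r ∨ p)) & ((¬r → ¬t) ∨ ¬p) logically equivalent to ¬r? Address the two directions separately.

(⟹) This fails. Under r = T, t = F, p = F, the left side is true but the right side is false.

(⟸) This fails. Under r = F, t = F, p = F, the left side is false but the right side is true.

Neither implication holds.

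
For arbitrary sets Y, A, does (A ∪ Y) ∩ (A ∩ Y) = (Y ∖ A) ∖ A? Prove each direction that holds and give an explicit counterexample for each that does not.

(⊆) fails and (⊇) fails.

(⊆) This inclusion fails. Take Y = {1}, A = {1}; then 1 ∈ (A ∪ Y) ∩ (A ∩ Y) but 1 ∉ (Y ∖ A) ∖ A.

(⊇) This inclusion fails. Take Y = {1}, A = ∅; then 1 ∈ (Y ∖ A) ∖ A but 1 ∉ (A ∪ Y) ∩ (A ∩ Y).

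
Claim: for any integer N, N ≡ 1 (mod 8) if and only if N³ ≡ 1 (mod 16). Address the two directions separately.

(⇒) fails; (⇐) holds.

Forward direction. This fails: take N = 9. Then 9 ≡ 1 (mod 8), but 9³ = 729 ≡ 9 (mod 16), not 1.

Converse. The residues r modulo 16 with r³ ≡ 1 (mod 16) are exactly {1}, and each is ≡ 1 (mod 8).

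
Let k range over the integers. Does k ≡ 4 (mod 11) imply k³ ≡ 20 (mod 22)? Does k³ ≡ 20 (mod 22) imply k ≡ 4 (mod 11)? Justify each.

(⇒) fails; (⇐) holds.

(→) This fails: take k = 15. Then 15 ≡ 4 (mod 11), but 15³ = 3375 ≡ 9 (mod 22), not 20.

(←) Conversely, the residues r modulo 22 with r³ ≡ 20 (mod 22) are exactly {4}, and each is ≡ 4 (mod 11).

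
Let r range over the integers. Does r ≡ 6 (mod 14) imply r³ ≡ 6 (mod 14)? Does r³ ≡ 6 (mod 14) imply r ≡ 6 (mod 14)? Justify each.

(⟹) Suppose r ≡ 6 (mod 14). Write r = 14j + 6. Then (14j + 6)³ = 2744j³ + 3528j² + 1512j + 216 = 14(196j³ + 252j² + 108j + 15) + 6, so r³ ≡ 6 (mod 14).

(⟸) This fails: take r = 10. Then 10³ = 1000 ≡ 6 (mod 14), yet 10 ≡ 10 (mod 14), not 6.

The forward direction holds; the converse fails.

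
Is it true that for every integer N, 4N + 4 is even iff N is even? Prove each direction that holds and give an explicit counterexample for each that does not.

(⇒) This fails: take N = 5. Then 4N + 4 = 24, which is even, yet N = 5 is odd, not even.

(⇐) Suppose N is even. Since 4 is even, 4N is even for every N, so 4N + 4 has the same parity as 4, which is even. Hence 4N + 4 is even.

Not equivalent: only (⇐) holds.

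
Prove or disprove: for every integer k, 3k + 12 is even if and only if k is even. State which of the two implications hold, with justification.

(←) Suppose k is even; write k = 2j. Then 3k + 12 = 3·(2j) + 12 = 2·3j + 12, which is even.

(→) Suppose 3k + 12 is even. Since 3 is odd, 3k and k have the same parity, so 3k + 12 ≡ k + 12 (mod 2). As 12 is even, 3k + 12 is even exactly when k is even. Thus k is even.

Both directions hold.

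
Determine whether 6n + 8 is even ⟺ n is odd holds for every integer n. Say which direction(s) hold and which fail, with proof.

Only the converse holds.

(⇒) This fails: take n = 6. Then 6n + 8 = 44, which is even, yet n = 6 is even, not odd.

(⇐) Suppose n is odd. Since 6 is even, 6n is even for every n, so 6n + 8 has the same parity as 8, which is even. Hence 6n + 8 is even.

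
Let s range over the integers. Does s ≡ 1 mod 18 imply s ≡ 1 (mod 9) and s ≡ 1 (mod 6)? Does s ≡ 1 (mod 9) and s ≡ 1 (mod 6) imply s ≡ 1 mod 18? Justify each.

The biconditional holds.

(⇐) If s ≡ 1 (mod 9) and s ≡ 1 (mod 6), then by the Chinese remainder theorem s ≡ 1 (mod 18). This is exactly s ≡ 1 (mod 18).

(⇒) Suppose s ≡ 1 (mod 18); write s = 18j + 1. Since 9 ∣ 18, reducing mod 9 gives s ≡ 1 (mod 9); since 6 ∣ 18, reducing mod 6 gives s ≡ 1 (mod 6).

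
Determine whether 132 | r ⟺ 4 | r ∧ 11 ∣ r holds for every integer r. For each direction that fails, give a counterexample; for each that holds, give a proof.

Only the forward direction holds.

(⟹) If 132 ∣ r, write r = 132q. Since 132 = 33·4, r = 4·(33q), so 4 ∣ r; and since 132 = 12·11, r = 11·(12q), so 11 ∣ r.

(⟸) This fails: take r = 44. Both 4 ∣ 44 and 11 ∣ 44, yet 44 is not a multiple of 132 (since 44 = 0·132 + 44), so 132 ∤ 44.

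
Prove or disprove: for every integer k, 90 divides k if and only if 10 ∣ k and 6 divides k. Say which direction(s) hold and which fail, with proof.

[⇒] If 90 ∣ k, write k = 90q. Since 90 = 9·10, k = 10·(9q), so 10 ∣ k; and since 90 = 15·6, k = 6·(15q), so 6 ∣ k.

[⇐] This fails: take k = 30. Both 10 ∣ 30 and 6 ∣ 30, yet 30 is not a multiple of 90 (since 30 = 0·90 + 30), so 90 ∤ 30.

The forward direction holds; the converse fails.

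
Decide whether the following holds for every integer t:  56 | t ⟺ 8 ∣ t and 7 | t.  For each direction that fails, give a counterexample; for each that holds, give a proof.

[⇒] If 56 ∣ t, write t = 56q. Since 56 = 7·8, t = 8·(7q), so 8 ∣ t; and since 56 = 8·7, t = 7·(8q), so 7 ∣ t.

[⇐] Suppose 8 ∣ t and 7 ∣ t. Any common multiple of 8 and 7 is a multiple of their lcm; here gcd(8, 7) = 1, so lcm(8, 7) = 8·7 = 56, so 56 ∣ t.

Both directions hold.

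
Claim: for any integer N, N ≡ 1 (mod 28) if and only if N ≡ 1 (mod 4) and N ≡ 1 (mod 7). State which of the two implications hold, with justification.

(⟸) If N ≡ 1 (mod 4) and N ≡ 1 (mod 7), then by the Chinese remainder theorem N ≡ 1 (mod 28). This is exactly N ≡ 1 (mod 28).

(⟹) Suppose N ≡ 1 (mod 28); write N = 28j + 1. Since 4 ∣ 28, reducing mod 4 gives N ≡ 1 (mod 4); since 7 ∣ 28, reducing mod 7 gives N ≡ 1 (mod 7).

Both directions hold; the statement is true.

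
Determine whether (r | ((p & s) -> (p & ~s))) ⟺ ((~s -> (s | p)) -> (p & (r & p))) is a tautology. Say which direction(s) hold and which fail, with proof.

Forward direction. This fails. Under r = F, p = T, s = F, the left side is true but the right side is false.

Converse. Assume the antecedent. If r is true, r | ((p & s) -> (p & ~s)) reduces to true regardless of the other variables. If r is false, the antecedent forces (r = F, p = F, s = F), and r | ((p & s) -> (p & ~s)) holds there. Either way r | ((p & s) -> (p & ~s)) holds.

Only the converse holds.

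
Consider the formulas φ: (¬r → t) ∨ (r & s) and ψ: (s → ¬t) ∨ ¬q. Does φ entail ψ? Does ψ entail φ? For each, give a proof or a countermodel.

Neither direction holds.

Forward direction. This fails. Under t = T, r = F, s = T, q = T, the left side is true but the right side is false.

Converse. This fails. Under t = F, r = F, s = F, q = F, the left side is false but the right side is true.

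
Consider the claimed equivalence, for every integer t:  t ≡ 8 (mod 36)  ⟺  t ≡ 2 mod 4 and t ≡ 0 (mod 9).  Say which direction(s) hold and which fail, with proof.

(⇒) This fails: t = 8 gives 8 ≡ 8 (mod 36) but 8 ≡ 0 (mod 4), so the conjunction on the right does not hold.

(⇐) This fails: t = 18 satisfies both congruences on the right (18 ≡ 2 mod 4 and 18 ≡ 0 mod 9) yet 18 ≡ 18 (mod 36), not 8.

Both directions fail.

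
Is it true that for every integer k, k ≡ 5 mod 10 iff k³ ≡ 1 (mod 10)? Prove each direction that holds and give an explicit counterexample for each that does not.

Neither direction holds.

Forward direction. This fails: take k = 5. Then 5 ≡ 5 (mod 10), but 5³ = 125 ≡ 5 (mod 10), not 1.

Converse. This fails: take k = 1. Then 1³ = 1 ≡ 1 (mod 10), yet 1 ≡ 1 (mod 10), not 5.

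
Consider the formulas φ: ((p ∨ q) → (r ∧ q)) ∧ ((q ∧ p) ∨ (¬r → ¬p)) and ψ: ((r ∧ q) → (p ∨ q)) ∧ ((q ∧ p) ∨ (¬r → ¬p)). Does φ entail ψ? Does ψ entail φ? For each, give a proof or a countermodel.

Not equivalent: only (⇒) holds.

[⇒] Assume the antecedent. If r is true, the consequent reduces to true regardless of the other variables. If r is false, the antecedent forces (r = F, p = F, q = F), and the consequent holds there. Either way the consequent holds.

[⇐] This fails. Under r = T, p = T, q = F, the left side is false but the right side is true.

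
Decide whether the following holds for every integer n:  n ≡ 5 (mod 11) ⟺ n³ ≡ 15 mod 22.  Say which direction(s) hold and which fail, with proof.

(⟹) This fails: take n = 16. Then 16 ≡ 5 (mod 11), but 16³ = 4096 ≡ 4 (mod 22), not 15.

(⟸) Conversely, the residues r modulo 22 with r³ ≡ 15 (mod 22) are exactly {5}, and each is ≡ 5 (mod 11).

Only the reverse direction holds.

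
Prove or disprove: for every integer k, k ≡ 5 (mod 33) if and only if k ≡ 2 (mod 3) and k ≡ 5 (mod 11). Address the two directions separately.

(⟹) Suppose k ≡ 5 (mod 33); write k = 33j + 5. Since 3 ∣ 33, reducing mod 3 gives k ≡ 5 ≡ 2 (mod 3); since 11 ∣ 33, reducing mod 11 gives k ≡ 5 (mod 11).

(⟸) Conversely, if k ≡ 2 (mod 3) and k ≡ 5 (mod 11), then by the Chinese remainder theorem k ≡ 5 (mod 33). This is exactly k ≡ 5 (mod 33).

Both directions hold.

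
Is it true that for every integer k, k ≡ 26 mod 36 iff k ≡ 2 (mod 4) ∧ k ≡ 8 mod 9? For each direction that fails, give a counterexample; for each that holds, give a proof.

Both implications hold.

(⇒) Suppose k ≡ 26 (mod 36); write k = 36j + 26. Since 4 ∣ 36, reducing mod 4 gives k ≡ 26 ≡ 2 (mod 4); since 9 ∣ 36, reducing mod 9 gives k ≡ 26 ≡ 8 (mod 9).

(⇐) Conversely, if k ≡ 2 (mod 4) and k ≡ 8 (mod 9), then by the Chinese remainder theorem k ≡ 26 (mod 36). This is exactly k ≡ 26 (mod 36).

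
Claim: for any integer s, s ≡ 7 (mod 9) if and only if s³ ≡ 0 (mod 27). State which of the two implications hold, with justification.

(⇒) fails and (⇐) fails.

(⇒) This fails: take s = 7. Then 7 ≡ 7 (mod 9), but 7³ = 343 ≡ 19 (mod 27), not 0.

(⇐) This fails: take s = 0. Then 0³ = 0 ≡ 0 (mod 27), yet 0 ≡ 0 (mod 9), not 7.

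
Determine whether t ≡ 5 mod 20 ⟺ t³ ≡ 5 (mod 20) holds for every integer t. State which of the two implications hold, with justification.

Forward direction. Suppose t ≡ 5 mod 20. Write t = 20j + 5. Then (20j + 5)³ = 8000j³ + 6000j² + 1500j + 125 = 20(400j³ + 300j² + 75j + 6) + 5, so t³ ≡ 5 (mod 20).

Converse. Suppose t³ ≡ 5 (mod 20). The only residue r in {0, …, 19} with r³ ≡ 5 (mod 20) is r = 5, so t ≡ 5 (mod 20).

The biconditional holds.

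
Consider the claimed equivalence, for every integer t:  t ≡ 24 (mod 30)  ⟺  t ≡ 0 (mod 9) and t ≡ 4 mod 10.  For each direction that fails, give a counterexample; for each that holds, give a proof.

(⇒) fails; (⇐) holds.

(⟹) This fails: t = 24 gives 24 ≡ 24 (mod 30) but 24 ≡ 6 (mod 9), so the conjunction on the right does not hold.

(⟸) Conversely, if t ≡ 0 (mod 9) and t ≡ 4 (mod 10), then by the Chinese remainder theorem t ≡ 54 (mod 90). Since 54 ≡ 24 (mod 30) and 30 ∣ 90, we get t ≡ 24 (mod 30).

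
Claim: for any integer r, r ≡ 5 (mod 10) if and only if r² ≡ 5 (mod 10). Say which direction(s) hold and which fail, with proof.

(⇒) Suppose r ≡ 5 (mod 10). Write r = 10j + 5. Then (10j + 5)² = 100j² + 100j + 25 = 10(10j² + 10j + 2) + 5, so r² ≡ 5 (mod 10).

(⇐) For the converse, argue contrapositively. If r ≢ 5 (mod 10), then r is congruent to one of 0, 1, 2, 3, 4, 6, 7, 8, 9 modulo 10, and these give r² ≡ 0, 1, 4, 9, 6, 6, 9, 4, 1 respectively — never 5.

Both directions hold.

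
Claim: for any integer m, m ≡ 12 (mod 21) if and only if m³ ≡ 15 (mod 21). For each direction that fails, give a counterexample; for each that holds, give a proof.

(⇒) fails and (⇐) fails.

(⟹) This fails: take m = 12. Then 12 ≡ 12 (mod 21), but 12³ = 1728 ≡ 6 (mod 21), not 15.

(⟸) This fails: take m = 9. Then 9³ = 729 ≡ 15 (mod 21), yet 9 ≡ 9 (mod 21), not 12.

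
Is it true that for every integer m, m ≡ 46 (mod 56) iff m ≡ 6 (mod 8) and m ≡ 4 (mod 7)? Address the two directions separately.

Both directions hold; the statement is true.

(⟹) Suppose m ≡ 46 (mod 56); write m = 56j + 46. Since 8 ∣ 56, reducing mod 8 gives m ≡ 46 ≡ 6 (mod 8); since 7 ∣ 56, reducing mod 7 gives m ≡ 46 ≡ 4 (mod 7).

(⟸) Conversely, if m ≡ 6 (mod 8) and m ≡ 4 (mod 7), then by the Chinese remainder theorem m ≡ 46 (mod 56). This is exactly m ≡ 46 (mod 56).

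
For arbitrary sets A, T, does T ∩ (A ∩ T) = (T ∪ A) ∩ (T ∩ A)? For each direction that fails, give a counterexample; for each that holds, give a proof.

The two sets are equal.

(⟸) Let x ∈ (T ∪ A) ∩ (T ∩ A). Then x ∈ A ∩ T, from which x ∈ T ∩ (A ∩ T).

(⟹) Let x ∈ T ∩ (A ∩ T). Then x ∈ A ∩ T, from which x ∈ (T ∪ A) ∩ (T ∩ A).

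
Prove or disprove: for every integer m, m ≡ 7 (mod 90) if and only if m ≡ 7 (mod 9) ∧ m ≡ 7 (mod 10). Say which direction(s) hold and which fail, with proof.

The biconditional holds.

(⇐) If m ≡ 7 (mod 9) and m ≡ 7 (mod 10), then by the Chinese remainder theorem m ≡ 7 (mod 90). This is exactly m ≡ 7 (mod 90).

(⇒) Suppose m ≡ 7 (mod 90); write m = 90j + 7. Since 9 ∣ 90, reducing mod 9 gives m ≡ 7 (mod 9); since 10 ∣ 90, reducing mod 10 gives m ≡ 7 (mod 10).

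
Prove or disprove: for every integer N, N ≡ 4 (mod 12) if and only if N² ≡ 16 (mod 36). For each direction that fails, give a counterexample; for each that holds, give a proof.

[⇒] This fails: take N = 16. Then 16 ≡ 4 (mod 12), but 16² = 256 ≡ 4 (mod 36), not 16.

[⇐] This fails: take N = 14. Then 14² = 196 ≡ 16 (mod 36), yet 14 ≡ 2 (mod 12), not 4.

Neither implication holds.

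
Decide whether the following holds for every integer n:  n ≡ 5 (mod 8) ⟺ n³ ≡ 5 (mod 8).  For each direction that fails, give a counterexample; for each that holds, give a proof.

Both implications hold.

(⟹) Suppose n ≡ 5 (mod 8). Write n = 8j + 5. Then (8j + 5)³ = 512j³ + 960j² + 600j + 125 = 8(64j³ + 120j² + 75j + 15) + 5, so n³ ≡ 5 (mod 8).

(⟸) Conversely, suppose n³ ≡ 5 (mod 8). The only residue r in {0, …, 7} with r³ ≡ 5 (mod 8) is r = 5, so n ≡ 5 (mod 8).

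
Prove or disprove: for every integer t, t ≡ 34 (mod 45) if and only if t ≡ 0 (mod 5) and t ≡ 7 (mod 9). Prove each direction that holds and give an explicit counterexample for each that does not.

(⇒) fails and (⇐) fails.

(⟹) This fails: t = 34 gives 34 ≡ 34 (mod 45) but 34 ≡ 4 (mod 5), so the conjunction on the right does not hold.

(⟸) This fails: t = 25 satisfies both congruences on the right (25 ≡ 0 mod 5 and 25 ≡ 7 mod 9) yet 25 ≡ 25 (mod 45), not 34.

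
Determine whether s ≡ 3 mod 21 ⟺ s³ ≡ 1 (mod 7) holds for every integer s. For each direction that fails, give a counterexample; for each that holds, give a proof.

[⇒] This fails: take s = 3. Then 3 ≡ 3 (mod 21), but 3³ = 27 ≡ 6 (mod 7), not 1.

[⇐] This fails: take s = 1. Then 1³ = 1 ≡ 1 (mod 7), yet 1 ≡ 1 (mod 21), not 3.

Neither implication holds.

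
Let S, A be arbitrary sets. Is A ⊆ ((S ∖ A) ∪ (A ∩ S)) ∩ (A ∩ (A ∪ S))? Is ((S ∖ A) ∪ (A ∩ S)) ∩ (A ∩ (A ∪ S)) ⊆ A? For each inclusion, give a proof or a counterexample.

(⊆) fails; (⊇) holds.

(⟹) This inclusion fails. Take S = ∅, A = {1}; then 1 ∈ A but 1 ∉ ((S ∖ A) ∪ (A ∩ S)) ∩ (A ∩ (A ∪ S)).

(⟸) Let x ∈ ((S ∖ A) ∪ (A ∩ S)) ∩ (A ∩ (A ∪ S)). Then x ∈ S ∩ A, from which x ∈ A.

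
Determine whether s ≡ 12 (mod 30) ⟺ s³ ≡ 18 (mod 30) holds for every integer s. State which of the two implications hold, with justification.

Both directions hold.

[⇒] Suppose s ≡ 12 (mod 30). Write s = 30j + 12. Then (30j + 12)³ = 27000j³ + 32400j² + 12960j + 1728 = 30(900j³ + 1080j² + 432j + 57) + 18, so s³ ≡ 18 (mod 30).

[⇐] Conversely, suppose s³ ≡ 18 (mod 30). The only residue r in {0, …, 29} with r³ ≡ 18 (mod 30) is r = 12, so s ≡ 12 (mod 30).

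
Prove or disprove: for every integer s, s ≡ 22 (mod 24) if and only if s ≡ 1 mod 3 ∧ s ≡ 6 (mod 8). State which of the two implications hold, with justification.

(→) Suppose s ≡ 22 (mod 24); write s = 24j + 22. Since 3 ∣ 24, reducing mod 3 gives s ≡ 22 ≡ 1 (mod 3); since 8 ∣ 24, reducing mod 8 gives s ≡ 22 ≡ 6 (mod 8).

(←) Conversely, if s ≡ 1 (mod 3) and s ≡ 6 (mod 8), then by the Chinese remainder theorem s ≡ 22 (mod 24). This is exactly s ≡ 22 (mod 24).

The biconditional holds.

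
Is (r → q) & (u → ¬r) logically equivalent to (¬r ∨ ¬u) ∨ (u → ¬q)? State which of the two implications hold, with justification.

(⇒) Assume the antecedent. If r is true, the antecedent forces (r = T, u = F, q = T), and (¬r ∨ ¬u) ∨ (u → ¬q) holds there. If r is false, (¬r ∨ ¬u) ∨ (u → ¬q) reduces to true regardless of the other variables. Either way (¬r ∨ ¬u) ∨ (u → ¬q) holds.

(⇐) This fails. Under r = T, u = F, q = F, the left side is false but the right side is true.

The forward direction holds; the converse fails.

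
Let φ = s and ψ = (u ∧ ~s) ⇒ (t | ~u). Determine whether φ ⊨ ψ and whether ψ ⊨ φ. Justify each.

Only the forward implication holds.

(⟹) Assume the antecedent. If t is true, (u ∧ ~s) ⇒ (t | ~u) reduces to true regardless of the other variables. If t is false, the antecedent forces (t = F, u = F, s = T) or (t = F, u = T, s = T), and (u ∧ ~s) ⇒ (t | ~u) holds there. Either way (u ∧ ~s) ⇒ (t | ~u) holds.

(⟸) This fails. Under t = F, u = F, s = F, the left side is false but the right side is true.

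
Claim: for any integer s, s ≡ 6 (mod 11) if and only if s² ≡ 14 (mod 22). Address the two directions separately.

(→) This fails: take s = 17. Then 17 ≡ 6 (mod 11), but 17² = 289 ≡ 3 (mod 22), not 14.

(←) This fails: take s = 16. Then 16² = 256 ≡ 14 (mod 22), yet 16 ≡ 5 (mod 11), not 6.

(⇒) fails and (⇐) fails.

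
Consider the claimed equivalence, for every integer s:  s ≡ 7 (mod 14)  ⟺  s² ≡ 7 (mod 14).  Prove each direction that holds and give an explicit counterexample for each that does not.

(⇒) Suppose s ≡ 7 (mod 14). Write s = 14j + 7. Then (14j + 7)² = 196j² + 196j + 49 = 14(14j² + 14j + 3) + 7, so s² ≡ 7 (mod 14).

(⇐) Conversely, suppose s² ≡ 7 (mod 14). The only residue r in {0, …, 13} with r² ≡ 7 (mod 14) is r = 7, so s ≡ 7 (mod 14).

Equivalent; both directions hold.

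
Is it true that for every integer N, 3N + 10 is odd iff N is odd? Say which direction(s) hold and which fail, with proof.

Both implications hold.

(→) Suppose 3N + 10 is odd. Since 3 is odd, 3N and N have the same parity, so 3N + 10 ≡ N + 10 (mod 2). As 10 is even, 3N + 10 is odd exactly when N is odd. Thus N is odd.

(←) Conversely, suppose N is odd; write N = 2j + 1. Then 3N + 10 = 3·(2j + 1) + 10 = 2·3j + 13, which is odd.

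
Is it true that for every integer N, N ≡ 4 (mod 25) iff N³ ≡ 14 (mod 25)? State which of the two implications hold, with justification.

(⟸) Suppose N³ ≡ 14 (mod 25). The only residue r in {0, …, 24} with r³ ≡ 14 (mod 25) is r = 4, so N ≡ 4 (mod 25).

(⟹) Suppose N ≡ 4 (mod 25). Write N = 25j + 4. Then (25j + 4)³ = 15625j³ + 7500j² + 1200j + 64 = 25(625j³ + 300j² + 48j + 2) + 14, so N³ ≡ 14 (mod 25).

Equivalent; both directions hold.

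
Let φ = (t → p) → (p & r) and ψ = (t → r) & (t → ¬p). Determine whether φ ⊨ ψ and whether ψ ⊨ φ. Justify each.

Both directions fail.

[⇒] This fails. Under t = T, r = F, p = F, the left side is true but the right side is false.

[⇐] This fails. Under t = F, r = F, p = F, the left side is false but the right side is true.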